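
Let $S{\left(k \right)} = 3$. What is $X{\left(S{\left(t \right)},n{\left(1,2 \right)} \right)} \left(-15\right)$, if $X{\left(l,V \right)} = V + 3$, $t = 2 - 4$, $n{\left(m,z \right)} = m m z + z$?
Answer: $-105$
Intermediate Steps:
$n{\left(m,z \right)} = z + z m^{2}$ ($n{\left(m,z \right)} = m^{2} z + z = z m^{2} + z = z + z m^{2}$)
$t = -2$
$X{\left(l,V \right)} = 3 + V$
$X{\left(S{\left(t \right)},n{\left(1,2 \right)} \right)} \left(-15\right) = \left(3 + 2 \left(1 + 1^{2}\right)\right) \left(-15\right) = \left(3 + 2 \left(1 + 1\right)\right) \left(-15\right) = \left(3 + 2 \cdot 2\right) \left(-15\right) = \left(3 + 4\right) \left(-15\right) = 7 \left(-15\right) = -105$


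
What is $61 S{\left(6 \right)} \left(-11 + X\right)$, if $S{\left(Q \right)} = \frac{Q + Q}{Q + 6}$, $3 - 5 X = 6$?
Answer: $- \frac{3538}{5} \approx -707.6$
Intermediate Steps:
$X = - \frac{3}{5}$ ($X = \frac{3}{5} - \frac{6}{5} = - \frac{3}{5} \approx -0.6$)
$S{\left(Q \right)} = \frac{2 Q}{6 + Q}$
$61 S{\left(6 \right)} \left(-11 + X\right) = 61 \cdot 2 \cdot 6 \frac{1}{6 + 6} \left(-11 - \frac{3}{5}\right) = 61 \cdot 2 \cdot 6 \cdot \frac{1}{12} \left(- \frac{58}{5}\right) = 61 \cdot 1 \left(- \frac{58}{5}\right) = 61 \left(- \frac{58}{5}\right) = - \frac{3538}{5}$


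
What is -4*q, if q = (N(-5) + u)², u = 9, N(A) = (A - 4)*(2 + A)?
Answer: -5184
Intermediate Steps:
N(A) = (-4 + A)*(2 + A)
q = 1296 (q = ((-8 + (-5)² - 2*(-5)) + 9)² = ((-8 + 25 + 10) + 9)² = (27 + 9)² = 36² = 1296)
-4*q = -4*1296 = -5184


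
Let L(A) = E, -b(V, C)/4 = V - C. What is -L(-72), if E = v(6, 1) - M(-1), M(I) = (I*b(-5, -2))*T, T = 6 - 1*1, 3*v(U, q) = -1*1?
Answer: -179/3 ≈ -59.667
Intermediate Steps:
v(U, q) = -⅓ (v(U, q) = (-1*1)/3 = (⅓)*(-1) = -⅓)
b(V, C) = -4*V + 4*C (b(V, C) = -4*(V - C) = -4*V + 4*C)
T = 5 (T = 6 - 1 = 5)
M(I) = 60*I (M(I) = (I*(-4*(-5) + 4*(-2)))*5 = (I*(20 - 8))*5 = (I*12)*5 = (12*I)*5 = 60*I)
E = 179/3 (E = -⅓ - 60*(-1) = -⅓ - 1*(-60) = -⅓ + 60 = 179/3 ≈ 59.667)
L(A) = 179/3
-L(-72) = -1*179/3 = -179/3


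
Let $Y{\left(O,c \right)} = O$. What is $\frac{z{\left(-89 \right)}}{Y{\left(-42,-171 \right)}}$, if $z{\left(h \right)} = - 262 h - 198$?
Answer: $- \frac{11560}{21} \approx -550.48$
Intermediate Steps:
$z{\left(h \right)} = -198 - 262 h$
$\frac{z{\left(-89 \right)}}{Y{\left(-42,-171 \right)}} = \frac{-198 - -23318}{-42} = \left(-198 + 23318\right) \left(- \frac{1}{42}\right) = 23120 \left(- \frac{1}{42}\right) = - \frac{11560}{21}$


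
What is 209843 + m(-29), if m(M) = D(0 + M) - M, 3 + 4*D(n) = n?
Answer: 209864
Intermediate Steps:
D(n) = -¾ + n/4
m(M) = -¾ - 3*M/4 (m(M) = (-¾ + (0 + M)/4) - M = (-¾ + M/4) - M = -¾ - 3*M/4)
209843 + m(-29) = 209843 + (-¾ - ¾*(-29)) = 209843 + (-¾ + 87/4) = 209843 + 21 = 209864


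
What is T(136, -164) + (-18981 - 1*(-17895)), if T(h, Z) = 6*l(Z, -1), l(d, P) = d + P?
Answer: -2076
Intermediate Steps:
l(d, P) = P + d
T(h, Z) = -6 + 6*Z (T(h, Z) = 6*(-1 + Z) = -6 + 6*Z)
T(136, -164) + (-18981 - 1*(-17895)) = (-6 + 6*(-164)) + (-18981 - 1*(-17895)) = (-6 - 984) + (-18981 + 17895) = -990 - 1086 = -2076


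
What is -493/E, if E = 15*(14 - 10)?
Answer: -493/60 ≈ -8.2167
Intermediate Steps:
E = 60 (E = 15*4 = 60)
-493/E = -493/60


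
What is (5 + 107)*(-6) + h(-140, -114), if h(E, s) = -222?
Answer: -894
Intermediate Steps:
(5 + 107)*(-6) + h(-140, -114) = (5 + 107)*(-6) - 222 = 112*(-6) - 222 = -672 - 222 = -894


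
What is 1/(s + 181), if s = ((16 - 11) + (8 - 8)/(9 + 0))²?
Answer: 1/206 ≈ 0.0048544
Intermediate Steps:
s = 25 (s = (5 + 0/9)² = (5 + 0*(⅑))² = (5 + 0)² = 5² = 25)
1/(s + 181) = 1/(25 + 181) = 1/206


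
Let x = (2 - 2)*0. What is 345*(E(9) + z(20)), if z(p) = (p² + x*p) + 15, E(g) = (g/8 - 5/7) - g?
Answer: 7851855/56 ≈ 1.4021e+5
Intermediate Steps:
E(g) = -5/7 - 7*g/8 (E(g) = (g*(⅛) - 5*⅐) - g = (g/8 - 5/7) - g = (-5/7 + g/8) - g = -5/7 - 7*g/8)
x = 0 (x = 0*0 = 0)
z(p) = 15 + p² (z(p) = (p² + 0*p) + 15 = (p² + 0) + 15 = p² + 15 = 15 + p²)
345*(E(9) + z(20)) = 345*((-5/7 - 7/8*9) + (15 + 20²)) = 345*((-5/7 - 63/8) + (15 + 400)) = 345*(-481/56 + 415) = 345*(22759/56) = 7851855/56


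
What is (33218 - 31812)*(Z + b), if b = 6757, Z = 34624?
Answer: 58181686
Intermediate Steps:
(33218 - 31812)*(Z + b) = (33218 - 31812)*(34624 + 6757) = 1406*41381 = 58181686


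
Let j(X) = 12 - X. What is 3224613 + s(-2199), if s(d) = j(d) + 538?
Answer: 3227362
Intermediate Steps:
s(d) = 550 - d (s(d) = (12 - d) + 538 = 550 - d)
3224613 + s(-2199) = 3224613 + (550 - 1*(-2199)) = 3224613 + (550 + 2199) = 3224613 + 2749 = 3227362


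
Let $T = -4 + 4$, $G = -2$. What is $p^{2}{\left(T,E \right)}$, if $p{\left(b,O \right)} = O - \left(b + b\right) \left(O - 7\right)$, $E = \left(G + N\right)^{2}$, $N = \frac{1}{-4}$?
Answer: $\frac{6561}{256} \approx 25.629$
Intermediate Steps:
$N = - \frac{1}{4} \approx -0.25$
$T = 0$
$E = \frac{81}{16}$ ($E = \left(-2 - \frac{1}{4}\right)^{2} = \left(- \frac{9}{4}\right)^{2} = \frac{81}{16} \approx 5.0625$)
$p{\left(b,O \right)} = O - 2 b \left(-7 + O\right)$
$p^{2}{\left(T,E \right)} = \left(\frac{81}{16} + 14 \cdot 0 - \frac{81}{8} \cdot 0\right)^{2} = \left(\frac{81}{16} + 0 + 0\right)^{2} = \left(\frac{81}{16}\right)^{2} = \frac{6561}{256}$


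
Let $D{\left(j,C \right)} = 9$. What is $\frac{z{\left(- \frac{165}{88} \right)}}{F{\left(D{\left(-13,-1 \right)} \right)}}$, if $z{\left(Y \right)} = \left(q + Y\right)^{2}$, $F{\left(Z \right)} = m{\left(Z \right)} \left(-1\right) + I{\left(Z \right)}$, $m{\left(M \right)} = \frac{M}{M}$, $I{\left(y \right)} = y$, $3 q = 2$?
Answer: $\frac{841}{4608} \approx 0.18251$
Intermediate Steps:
$q = \frac{2}{3}$ ($q = \frac{1}{3} \cdot 2 = \frac{2}{3} \approx 0.66667$)
$m{\left(M \right)} = 1$
$F{\left(Z \right)} = -1 + Z$ ($F{\left(Z \right)} = 1 \left(-1\right) + Z = -1 + Z$)
$z{\left(Y \right)} = \left(\frac{2}{3} + Y\right)^{2}$
$\frac{z{\left(- \frac{165}{88} \right)}}{F{\left(D{\left(-13,-1 \right)} \right)}} = \frac{\frac{1}{9} \left(2 + 3 \left(- \frac{165}{88}\right)\right)^{2}}{-1 + 9} = \frac{\frac{1}{9} \left(2 + 3 \left(\left(-165\right) \frac{1}{88}\right)\right)^{2}}{8} = \frac{\left(2 + 3 \left(- \frac{15}{8}\right)\right)^{2}}{9} \cdot \frac{1}{8} = \frac{\left(2 - \frac{45}{8}\right)^{2}}{9} \cdot \frac{1}{8} = \frac{\left(- \frac{29}{8}\right)^{2}}{9} \cdot \frac{1}{8} = \frac{1}{9} \cdot \frac{841}{64} \cdot \frac{1}{8} = \frac{841}{576} \cdot \frac{1}{8} = \frac{841}{4608}$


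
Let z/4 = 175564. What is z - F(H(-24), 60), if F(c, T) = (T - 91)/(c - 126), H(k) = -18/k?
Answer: 351830132/501 ≈ 7.0226e+5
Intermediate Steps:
z = 702256 (z = 4*175564 = 702256)
F(c, T) = (-91 + T)/(-126 + c)
z - F(H(-24), 60) = 702256 - (-91 + 60)/(-126 - 18/(-24)) = 702256 - (-31)/(-126 - 18*(-1/24)) = 702256 - (-31)/(-126 + ¾) = 702256 - (-31)/(-501/4) = 702256 - (-4)*(-31)/501 = 702256 - 1*124/501 = 702256 - 124/501 = 351830132/501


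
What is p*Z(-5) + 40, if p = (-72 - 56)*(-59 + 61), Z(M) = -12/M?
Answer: -2872/5 ≈ -574.40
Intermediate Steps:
p = -256 (p = -128*2 = -256)
p*Z(-5) + 40 = -(-3072)/(-5) + 40 = -(-3072)*(-1)/5 + 40 = -256*12/5 + 40 = -3072/5 + 40 = -2872/5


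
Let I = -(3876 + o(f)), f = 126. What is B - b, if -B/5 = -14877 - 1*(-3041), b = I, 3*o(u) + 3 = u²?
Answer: 68347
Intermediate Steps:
o(u) = -1 + u²/3
I = -9167 (I = -(3876 + (-1 + (⅓)*126²)) = -(3876 + (-1 + (⅓)*15876)) = -(3876 + (-1 + 5292)) = -(3876 + 5291) = -1*9167 = -9167)
b = -9167
B = 59180 (B = -5*(-14877 - 1*(-3041)) = -5*(-14877 + 3041) = -5*(-11836) = 59180)
B - b = 59180 - 1*(-9167) = 59180 + 9167 = 68347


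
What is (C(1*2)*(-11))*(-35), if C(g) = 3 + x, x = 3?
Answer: 2310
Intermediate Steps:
C(g) = 6 (C(g) = 3 + 3 = 6)
(C(1*2)*(-11))*(-35) = (6*(-11))*(-35) = -66*(-35) = 2310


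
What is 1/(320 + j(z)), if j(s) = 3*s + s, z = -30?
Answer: 1/200 ≈ 0.0050000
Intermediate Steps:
j(s) = 4*s
1/(320 + j(z)) = 1/(320 + 4*(-30)) = 1/(320 - 120) = 1/200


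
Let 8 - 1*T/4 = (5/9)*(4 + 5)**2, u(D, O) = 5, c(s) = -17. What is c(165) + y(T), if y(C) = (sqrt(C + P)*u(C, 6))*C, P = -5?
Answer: -17 - 2220*I*sqrt(17) ≈ -17.0 - 9153.3*I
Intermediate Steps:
T = -148 (T = 32 - 4*5/9*(4 + 5)**2 = 32 - 4*5*(1/9)*9**2 = 32 - 20*81/9 = 32 - 4*45 = 32 - 180 = -148)
y(C) = 5*C*sqrt(-5 + C) (y(C) = (sqrt(C - 5)*5)*C = (sqrt(-5 + C)*5)*C = (5*sqrt(-5 + C))*C = 5*C*sqrt(-5 + C))
c(165) + y(T) = -17 + 5*(-148)*sqrt(-5 - 148) = -17 + 5*(-148)*sqrt(-153) = -17 + 5*(-148)*(3*I*sqrt(17)) = -17 - 2220*I*sqrt(17)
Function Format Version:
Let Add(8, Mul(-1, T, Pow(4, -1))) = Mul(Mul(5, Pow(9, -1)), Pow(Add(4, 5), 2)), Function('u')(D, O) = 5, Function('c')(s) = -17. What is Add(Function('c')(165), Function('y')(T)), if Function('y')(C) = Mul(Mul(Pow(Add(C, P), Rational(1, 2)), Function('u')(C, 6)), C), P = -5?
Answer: Add(-17, Mul(-2220, I, Pow(17, Rational(1, 2)))) ≈ Add(-17.000, Mul(-9153.3, I))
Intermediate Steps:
T = -148 (T = Add(32, Mul(-4, Mul(Mul(5, Pow(9, -1)), Pow(Add(4, 5), 2)))) = Add(32, Mul(-4, Mul(Mul(5, Rational(1, 9)), Pow(9, 2)))) = Add(32, Mul(-4, Mul(Rational(5, 9), 81))) = Add(32, Mul(-4, 45)) = Add(32, -180) = -148)
Function('y')(C) = Mul(5, C, Pow(Add(-5, C), Rational(1, 2))) (Function('y')(C) = Mul(Mul(Pow(Add(C, -5), Rational(1, 2)), 5), C) = Mul(Mul(Pow(Add(-5, C), Rational(1, 2)), 5), C) = Mul(Mul(5, Pow(Add(-5, C), Rational(1, 2))), C) = Mul(5, C, Pow(Add(-5, C), Rational(1, 2))))
Add(Function('c')(165), Function('y')(T)) = Add(-17, Mul(5, -148, Pow(Add(-5, -148), Rational(1, 2)))) = Add(-17, Mul(5, -148, Pow(-153, Rational(1, 2)))) = Add(-17, Mul(5, -148, Mul(3, I, Pow(17, Rational(1, 2))))) = Add(-17, Mul(-2220, I, Pow(17, Rational(1, 2))))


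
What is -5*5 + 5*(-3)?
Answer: -40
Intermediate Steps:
-5*5 + 5*(-3) = -25 - 15 = -40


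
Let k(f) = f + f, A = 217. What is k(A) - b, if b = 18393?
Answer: -17959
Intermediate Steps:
k(f) = 2*f
k(A) - b = 2*217 - 1*18393 = 434 - 18393 = -17959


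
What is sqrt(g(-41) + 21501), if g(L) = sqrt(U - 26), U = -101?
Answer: sqrt(21501 + I*sqrt(127)) ≈ 146.63 + 0.0384*I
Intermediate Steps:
g(L) = I*sqrt(127) (g(L) = sqrt(-101 - 26) = sqrt(-127) = I*sqrt(127))
sqrt(g(-41) + 21501) = sqrt(I*sqrt(127) + 21501) = sqrt(21501 + I*sqrt(127))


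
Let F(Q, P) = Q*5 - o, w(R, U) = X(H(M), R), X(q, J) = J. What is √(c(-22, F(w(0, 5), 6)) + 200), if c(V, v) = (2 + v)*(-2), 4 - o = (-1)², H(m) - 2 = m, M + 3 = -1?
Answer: √202 ≈ 14.213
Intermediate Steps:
M = -4 (M = -3 - 1 = -4)
H(m) = 2 + m
o = 3 (o = 4 - 1*(-1)² = 4 - 1*1 = 4 - 1 = 3)
w(R, U) = R
F(Q, P) = -3 + 5*Q (F(Q, P) = Q*5 - 1*3 = 5*Q - 3 = -3 + 5*Q)
c(V, v) = -4 - 2*v
√(c(-22, F(w(0, 5), 6)) + 200) = √((-4 - 2*(-3 + 5*0)) + 200) = √((-4 - 2*(-3 + 0)) + 200) = √((-4 - 2*(-3)) + 200) = √((-4 + 6) + 200) = √(2 + 200) = √202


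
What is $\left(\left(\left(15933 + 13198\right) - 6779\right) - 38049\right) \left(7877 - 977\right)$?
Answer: $-108309300$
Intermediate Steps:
$\left(\left(\left(15933 + 13198\right) - 6779\right) - 38049\right) \left(7877 - 977\right) = \left(\left(29131 - 6779\right) - 38049\right) 6900 = \left(22352 - 38049\right) 6900 = \left(-15697\right) 6900 = -108309300$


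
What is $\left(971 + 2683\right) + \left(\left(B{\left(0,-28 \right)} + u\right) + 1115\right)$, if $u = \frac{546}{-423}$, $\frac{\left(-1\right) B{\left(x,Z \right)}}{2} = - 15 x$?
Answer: $\frac{672247}{141} \approx 4767.7$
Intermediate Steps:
$B{\left(x,Z \right)} = 30 x$ ($B{\left(x,Z \right)} = - 2 \left(- 15 x\right) = 30 x$)
$u = - \frac{182}{141}$ ($u = 546 \left(- \frac{1}{423}\right) = - \frac{182}{141} \approx -1.2908$)
$\left(971 + 2683\right) + \left(\left(B{\left(0,-28 \right)} + u\right) + 1115\right) = \left(971 + 2683\right) + \left(\left(30 \cdot 0 - \frac{182}{141}\right) + 1115\right) = 3654 + \left(\left(0 - \frac{182}{141}\right) + 1115\right) = 3654 + \left(- \frac{182}{141} + 1115\right) = 3654 + \frac{157033}{141} = \frac{672247}{141}$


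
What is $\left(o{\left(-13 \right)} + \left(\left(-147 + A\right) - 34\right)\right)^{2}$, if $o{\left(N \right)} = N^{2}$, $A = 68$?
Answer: $3136$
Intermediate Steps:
$\left(o{\left(-13 \right)} + \left(\left(-147 + A\right) - 34\right)\right)^{2} = \left(\left(-13\right)^{2} + \left(\left(-147 + 68\right) - 34\right)\right)^{2} = \left(169 - 113\right)^{2} = 56^{2} = 3136$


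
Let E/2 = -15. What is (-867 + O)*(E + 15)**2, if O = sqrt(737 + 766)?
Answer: -195075 + 675*sqrt(167) ≈ -1.8635e+5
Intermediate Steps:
E = -30 (E = 2*(-15) = -30)
O = 3*sqrt(167) (O = sqrt(1503) = 3*sqrt(167) ≈ 38.769)
(-867 + O)*(E + 15)**2 = (-867 + 3*sqrt(167))*(-30 + 15)**2 = (-867 + 3*sqrt(167))*(-15)**2 = (-867 + 3*sqrt(167))*225 = -195075 + 675*sqrt(167)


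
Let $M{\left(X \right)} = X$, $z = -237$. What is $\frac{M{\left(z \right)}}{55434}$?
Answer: $- \frac{79}{18478} \approx -0.0042754$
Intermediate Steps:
$\frac{M{\left(z \right)}}{55434} = - \frac{237}{55434} = \left(-237\right) \frac{1}{55434} = - \frac{79}{18478}$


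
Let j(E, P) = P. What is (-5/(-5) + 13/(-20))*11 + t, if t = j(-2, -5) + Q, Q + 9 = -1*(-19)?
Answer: 177/20 ≈ 8.8500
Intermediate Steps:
Q = 10 (Q = -9 - 1*(-19) = -9 + 19 = 10)
t = 5 (t = -5 + 10 = 5)
(-5/(-5) + 13/(-20))*11 + t = (-5/(-5) + 13/(-20))*11 + 5 = (-5*(-⅕) + 13*(-1/20))*11 + 5 = (1 - 13/20)*11 + 5 = (7/20)*11 + 5 = 77/20 + 5 = 177/20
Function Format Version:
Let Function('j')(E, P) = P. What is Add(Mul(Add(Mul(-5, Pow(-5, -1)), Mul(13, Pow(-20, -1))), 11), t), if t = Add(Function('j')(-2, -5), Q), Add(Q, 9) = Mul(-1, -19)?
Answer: Rational(177, 20) ≈ 8.8500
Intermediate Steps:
Q = 10 (Q = Add(-9, Mul(-1, -19)) = Add(-9, 19) = 10)
t = 5 (t = Add(-5, 10) = 5)
Add(Mul(Add(Mul(-5, Pow(-5, -1)), Mul(13, Pow(-20, -1))), 11), t) = Add(Mul(Add(Mul(-5, Pow(-5, -1)), Mul(13, Pow(-20, -1))), 11), 5) = Add(Mul(Add(Mul(-5, Rational(-1, 5)), Mul(13, Rational(-1, 20))), 11), 5) = Add(Mul(Add(1, Rational(-13, 20)), 11), 5) = Add(Mul(Rational(7, 20), 11), 5) = Add(Rational(77, 20), 5) = Rational(177, 20)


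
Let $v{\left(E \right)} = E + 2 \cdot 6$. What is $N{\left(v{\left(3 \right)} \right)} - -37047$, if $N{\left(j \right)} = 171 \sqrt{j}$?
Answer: $37047 + 171 \sqrt{15} \approx 37709.0$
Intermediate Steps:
$v{\left(E \right)} = 12 + E$ ($v{\left(E \right)} = E + 12 = 12 + E$)
$N{\left(v{\left(3 \right)} \right)} - -37047 = 171 \sqrt{12 + 3} - -37047 = 171 \sqrt{15} + 37047 = 37047 + 171 \sqrt{15}$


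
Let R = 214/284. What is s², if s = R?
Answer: 11449/20164 ≈ 0.56779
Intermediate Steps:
R = 107/142 (R = 214*(1/284) = 107/142 ≈ 0.75352)
s = 107/142 ≈ 0.75352
s² = (107/142)² = 11449/20164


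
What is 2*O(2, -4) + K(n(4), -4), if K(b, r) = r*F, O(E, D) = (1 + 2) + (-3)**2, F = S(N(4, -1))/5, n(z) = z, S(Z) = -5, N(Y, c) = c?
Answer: 28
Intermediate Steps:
F = -1 (F = -5/5 = -5*1/5 = -1)
O(E, D) = 12 (O(E, D) = 3 + 9 = 12)
K(b, r) = -r (K(b, r) = r*(-1) = -r)
2*O(2, -4) + K(n(4), -4) = 2*12 - 1*(-4) = 24 + 4 = 28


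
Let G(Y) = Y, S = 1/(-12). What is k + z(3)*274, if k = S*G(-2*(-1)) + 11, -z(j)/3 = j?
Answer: -14731/6 ≈ -2455.2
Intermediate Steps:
z(j) = -3*j
S = -1/12 ≈ -0.083333
k = 65/6 (k = -(-1)*(-1)/6 + 11 = -1/12*2 + 11 = -⅙ + 11 = 65/6 ≈ 10.833)
k + z(3)*274 = 65/6 - 3*3*274 = 65/6 - 9*274 = 65/6 - 2466 = -14731/6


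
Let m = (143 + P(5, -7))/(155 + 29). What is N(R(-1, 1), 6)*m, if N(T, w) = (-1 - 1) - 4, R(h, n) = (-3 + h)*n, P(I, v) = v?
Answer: -102/23 ≈ -4.4348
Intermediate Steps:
R(h, n) = n*(-3 + h)
N(T, w) = -6 (N(T, w) = -2 - 4 = -6)
m = 17/23 (m = (143 - 7)/(155 + 29) = 136/184 = 136*(1/184) = 17/23 ≈ 0.73913)
N(R(-1, 1), 6)*m = -6*17/23 = -102/23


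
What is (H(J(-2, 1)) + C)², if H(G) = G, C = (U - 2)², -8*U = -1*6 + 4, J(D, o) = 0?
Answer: 2401/256 ≈ 9.3789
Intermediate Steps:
U = ¼ (U = -(-1*6 + 4)/8 = -(-6 + 4)/8 = -⅛*(-2) = ¼ ≈ 0.25000)
C = 49/16 (C = (¼ - 2)² = (-7/4)² = 49/16 ≈ 3.0625)
(H(J(-2, 1)) + C)² = (0 + 49/16)² = (49/16)² = 2401/256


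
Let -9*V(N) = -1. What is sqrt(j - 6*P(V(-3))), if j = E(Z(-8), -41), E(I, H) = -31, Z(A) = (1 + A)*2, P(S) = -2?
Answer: I*sqrt(19) ≈ 4.3589*I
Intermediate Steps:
V(N) = 1/9 (V(N) = -1/9*(-1) = 1/9)
Z(A) = 2 + 2*A
j = -31
sqrt(j - 6*P(V(-3))) = sqrt(-31 - 6*(-2)) = sqrt(-31 + 12) = sqrt(-19) = I*sqrt(19)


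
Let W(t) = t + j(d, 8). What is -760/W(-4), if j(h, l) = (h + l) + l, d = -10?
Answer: -380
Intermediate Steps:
j(h, l) = h + 2*l
W(t) = 6 + t (W(t) = t + (-10 + 2*8) = t + (-10 + 16) = t + 6 = 6 + t)
-760/W(-4) = -760/(6 - 4) = -760/2 = -760*½ = -380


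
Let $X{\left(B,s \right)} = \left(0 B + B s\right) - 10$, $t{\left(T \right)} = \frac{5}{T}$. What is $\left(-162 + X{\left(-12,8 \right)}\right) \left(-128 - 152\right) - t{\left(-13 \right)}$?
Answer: $\frac{975525}{13} \approx 75040.0$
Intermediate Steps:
$X{\left(B,s \right)} = -10 + B s$ ($X{\left(B,s \right)} = \left(0 + B s\right) - 10 = B s - 10 = -10 + B s$)
$\left(-162 + X{\left(-12,8 \right)}\right) \left(-128 - 152\right) - t{\left(-13 \right)} = \left(-162 - 106\right) \left(-128 - 152\right) - \frac{5}{-13} = \left(-162 - 106\right) \left(-280\right) - 5 \left(- \frac{1}{13}\right) = \left(-162 - 106\right) \left(-280\right) - - \frac{5}{13} = \left(-268\right) \left(-280\right) + \frac{5}{13} = 75040 + \frac{5}{13} = \frac{975525}{13}$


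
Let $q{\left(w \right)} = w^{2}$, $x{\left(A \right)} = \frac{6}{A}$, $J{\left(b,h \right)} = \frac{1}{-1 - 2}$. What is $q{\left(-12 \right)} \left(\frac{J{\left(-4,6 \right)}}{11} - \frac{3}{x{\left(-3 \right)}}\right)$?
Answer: $\frac{2328}{11} \approx 211.64$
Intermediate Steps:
$J{\left(b,h \right)} = - \frac{1}{3}$ ($J{\left(b,h \right)} = \frac{1}{-3} = - \frac{1}{3}$)
$q{\left(-12 \right)} \left(\frac{J{\left(-4,6 \right)}}{11} - \frac{3}{x{\left(-3 \right)}}\right) = \left(-12\right)^{2} \left(- \frac{1}{3 \cdot 11} - \frac{3}{6 \frac{1}{-3}}\right) = 144 \left(\left(- \frac{1}{3}\right) \frac{1}{11} - \frac{3}{6 \left(- \frac{1}{3}\right)}\right) = 144 \left(- \frac{1}{33} - \frac{3}{-2}\right) = 144 \left(- \frac{1}{33} - - \frac{3}{2}\right) = 144 \left(- \frac{1}{33} + \frac{3}{2}\right) = 144 \cdot \frac{97}{66} = \frac{2328}{11}$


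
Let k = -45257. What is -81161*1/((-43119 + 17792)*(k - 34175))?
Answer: -81161/2011774264 ≈ -4.0343e-5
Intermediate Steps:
-81161*1/((-43119 + 17792)*(k - 34175)) = -81161*1/((-45257 - 34175)*(-43119 + 17792)) = -81161/((-79432*(-25327))) = -81161/2011774264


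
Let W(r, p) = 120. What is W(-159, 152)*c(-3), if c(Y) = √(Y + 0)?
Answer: 120*I*√3 ≈ 207.85*I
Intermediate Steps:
c(Y) = √Y
W(-159, 152)*c(-3) = 120*√(-3) = 120*(I*√3) = 120*I*√3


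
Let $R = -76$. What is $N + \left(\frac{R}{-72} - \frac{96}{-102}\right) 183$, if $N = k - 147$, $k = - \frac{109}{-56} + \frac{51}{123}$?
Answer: $\frac{25850467}{117096} \approx 220.76$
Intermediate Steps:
$k = \frac{5421}{2296}$ ($k = \left(-109\right) \left(- \frac{1}{56}\right) + 51 \cdot \frac{1}{123} = \frac{109}{56} + \frac{17}{41} = \frac{5421}{2296} \approx 2.3611$)
$N = - \frac{332091}{2296}$ ($N = \frac{5421}{2296} - 147 = - \frac{332091}{2296} \approx -144.64$)
$N + \left(\frac{R}{-72} - \frac{96}{-102}\right) 183 = - \frac{332091}{2296} + \left(- \frac{76}{-72} - \frac{96}{-102}\right) 183 = - \frac{332091}{2296} + \left(\left(-76\right) \left(- \frac{1}{72}\right) - - \frac{16}{17}\right) 183 = - \frac{332091}{2296} + \left(\frac{19}{18} + \frac{16}{17}\right) 183 = - \frac{332091}{2296} + \frac{611}{306} \cdot 183 = - \frac{332091}{2296} + \frac{37271}{102} = \frac{25850467}{117096}$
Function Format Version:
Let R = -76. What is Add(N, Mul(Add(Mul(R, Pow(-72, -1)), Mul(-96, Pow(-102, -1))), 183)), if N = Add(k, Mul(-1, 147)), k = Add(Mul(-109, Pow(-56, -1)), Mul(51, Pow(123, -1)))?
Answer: Rational(25850467, 117096) ≈ 220.76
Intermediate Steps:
k = Rational(5421, 2296) (k = Add(Mul(-109, Rational(-1, 56)), Mul(51, Rational(1, 123))) = Add(Rational(109, 56), Rational(17, 41)) = Rational(5421, 2296) ≈ 2.3611)
N = Rational(-332091, 2296) (N = Add(Rational(5421, 2296), Mul(-1, 147)) = Add(Rational(5421, 2296), -147) = Rational(-332091, 2296) ≈ -144.64)
Add(N, Mul(Add(Mul(R, Pow(-72, -1)), Mul(-96, Pow(-102, -1))), 183)) = Add(Rational(-332091, 2296), Mul(Add(Mul(-76, Pow(-72, -1)), Mul(-96, Pow(-102, -1))), 183)) = Add(Rational(-332091, 2296), Mul(Add(Mul(-76, Rational(-1, 72)), Mul(-96, Rational(-1, 102))), 183)) = Add(Rational(-332091, 2296), Mul(Add(Rational(19, 18), Rational(16, 17)), 183)) = Add(Rational(-332091, 2296), Mul(Rational(611, 306), 183)) = Add(Rational(-332091, 2296), Rational(37271, 102)) = Rational(25850467, 117096)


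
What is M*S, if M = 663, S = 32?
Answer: 21216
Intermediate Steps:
M*S = 663*32 = 21216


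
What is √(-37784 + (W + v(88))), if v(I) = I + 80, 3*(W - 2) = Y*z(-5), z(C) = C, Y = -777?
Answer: I*√36319 ≈ 190.58*I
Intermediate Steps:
W = 1297 (W = 2 + (-777*(-5))/3 = 2 + (⅓)*3885 = 2 + 1295 = 1297)
v(I) = 80 + I
√(-37784 + (W + v(88))) = √(-37784 + (1297 + (80 + 88))) = √(-37784 + (1297 + 168)) = √(-37784 + 1465) = √(-36319) = I*√36319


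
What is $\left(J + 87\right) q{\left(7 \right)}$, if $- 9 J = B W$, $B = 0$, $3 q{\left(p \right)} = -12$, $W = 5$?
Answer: $-348$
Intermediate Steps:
$q{\left(p \right)} = -4$ ($q{\left(p \right)} = \frac{1}{3} \left(-12\right) = -4$)
$J = 0$ ($J = - \frac{0 \cdot 5}{9} = \left(- \frac{1}{9}\right) 0 = 0$)
$\left(J + 87\right) q{\left(7 \right)} = \left(0 + 87\right) \left(-4\right) = 87 \left(-4\right) = -348$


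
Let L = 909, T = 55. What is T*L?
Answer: 49995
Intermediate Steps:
T*L = 55*909 = 49995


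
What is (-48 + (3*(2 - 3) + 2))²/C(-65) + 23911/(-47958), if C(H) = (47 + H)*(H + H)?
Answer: 9865903/18703620 ≈ 0.52749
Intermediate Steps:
C(H) = 2*H*(47 + H) (C(H) = (47 + H)*(2*H) = 2*H*(47 + H))
(-48 + (3*(2 - 3) + 2))²/C(-65) + 23911/(-47958) = (-48 + (3*(2 - 3) + 2))²/((2*(-65)*(47 - 65))) + 23911/(-47958) = (-48 + (3*(-1) + 2))²/((2*(-65)*(-18))) + 23911*(-1/47958) = (-48 + (-3 + 2))²/2340 - 23911/47958 = (-48 - 1)²*(1/2340) - 23911/47958 = (-49)²*(1/2340) - 23911/47958 = 2401*(1/2340) - 23911/47958 = 2401/2340 - 23911/47958 = 9865903/18703620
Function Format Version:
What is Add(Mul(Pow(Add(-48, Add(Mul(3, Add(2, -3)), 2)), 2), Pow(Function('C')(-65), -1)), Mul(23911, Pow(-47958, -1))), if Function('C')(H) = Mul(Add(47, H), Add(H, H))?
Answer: Rational(9865903, 18703620) ≈ 0.52749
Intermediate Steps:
Function('C')(H) = Mul(2, H, Add(47, H)) (Function('C')(H) = Mul(Add(47, H), Mul(2, H)) = Mul(2, H, Add(47, H)))
Add(Mul(Pow(Add(-48, Add(Mul(3, Add(2, -3)), 2)), 2), Pow(Function('C')(-65), -1)), Mul(23911, Pow(-47958, -1))) = Add(Mul(Pow(Add(-48, Add(Mul(3, Add(2, -3)), 2)), 2), Pow(Mul(2, -65, Add(47, -65)), -1)), Mul(23911, Pow(-47958, -1))) = Add(Mul(Pow(Add(-48, Add(Mul(3, -1), 2)), 2), Pow(Mul(2, -65, -18), -1)), Mul(23911, Rational(-1, 47958))) = Add(Mul(Pow(Add(-48, Add(-3, 2)), 2), Pow(2340, -1)), Rational(-23911, 47958)) = Add(Mul(Pow(Add(-48, -1), 2), Rational(1, 2340)), Rational(-23911, 47958)) = Add(Mul(Pow(-49, 2), Rational(1, 2340)), Rational(-23911, 47958)) = Add(Mul(2401, Rational(1, 2340)), Rational(-23911, 47958)) = Add(Rational(2401, 2340), Rational(-23911, 47958)) = Rational(9865903, 18703620)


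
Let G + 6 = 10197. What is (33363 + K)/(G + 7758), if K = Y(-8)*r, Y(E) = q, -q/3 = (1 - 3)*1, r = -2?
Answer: 11117/5983 ≈ 1.8581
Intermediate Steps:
q = 6 (q = -3*(1 - 3) = -(-6) = -3*(-2) = 6)
G = 10191 (G = -6 + 10197 = 10191)
Y(E) = 6
K = -12 (K = 6*(-2) = -12)
(33363 + K)/(G + 7758) = (33363 - 12)/(10191 + 7758) = 33351/17949 = 33351*(1/17949) = 11117/5983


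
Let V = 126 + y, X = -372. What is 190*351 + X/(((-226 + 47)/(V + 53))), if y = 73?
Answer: 12031254/179 ≈ 67214.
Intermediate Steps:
V = 199 (V = 126 + 73 = 199)
190*351 + X/(((-226 + 47)/(V + 53))) = 190*351 - 372*(199 + 53)/(-226 + 47) = 66690 - 372/((-179/252)) = 66690 - 372/((-179*1/252)) = 66690 - 372/(-179/252) = 66690 - 372*(-252/179) = 66690 + 93744/179 = 12031254/179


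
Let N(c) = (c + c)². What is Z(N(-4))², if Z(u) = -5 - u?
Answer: 4761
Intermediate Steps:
N(c) = 4*c² (N(c) = (2*c)² = 4*c²)
Z(N(-4))² = (-5 - 4*(-4)²)² = (-5 - 4*16)² = (-5 - 1*64)² = (-5 - 64)² = (-69)² = 4761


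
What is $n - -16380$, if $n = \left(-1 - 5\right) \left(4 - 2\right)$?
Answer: $16368$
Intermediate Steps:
$n = -12$ ($n = \left(-6\right) 2 = -12$)
$n - -16380 = -12 - -16380 = -12 + 16380 = 16368$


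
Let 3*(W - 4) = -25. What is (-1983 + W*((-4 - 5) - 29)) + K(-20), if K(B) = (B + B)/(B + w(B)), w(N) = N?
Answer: -5452/3 ≈ -1817.3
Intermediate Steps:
W = -13/3 (W = 4 + (⅓)*(-25) = 4 - 25/3 = -13/3 ≈ -4.3333)
K(B) = 1 (K(B) = (B + B)/(B + B) = (2*B)/((2*B)) = (2*B)*(1/(2*B)) = 1)
(-1983 + W*((-4 - 5) - 29)) + K(-20) = (-1983 - 13*((-4 - 5) - 29)/3) + 1 = (-1983 - 13*(-9 - 29)/3) + 1 = (-1983 - 13/3*(-38)) + 1 = (-1983 + 494/3) + 1 = -5455/3 + 1 = -5452/3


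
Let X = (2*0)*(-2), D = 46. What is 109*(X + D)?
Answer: 5014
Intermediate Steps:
X = 0 (X = 0*(-2) = 0)
109*(X + D) = 109*(0 + 46) = 109*46 = 5014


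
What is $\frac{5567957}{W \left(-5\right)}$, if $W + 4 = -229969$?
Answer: $\frac{5567957}{1149865} \approx 4.8423$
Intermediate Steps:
$W = -229973$ ($W = -4 - 229969 = -229973$)
$\frac{5567957}{W \left(-5\right)} = \frac{5567957}{\left(-229973\right) \left(-5\right)} = \frac{5567957}{1149865}$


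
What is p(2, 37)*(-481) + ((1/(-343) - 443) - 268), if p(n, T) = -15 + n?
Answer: 1900905/343 ≈ 5542.0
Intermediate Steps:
p(2, 37)*(-481) + ((1/(-343) - 443) - 268) = (-15 + 2)*(-481) + ((1/(-343) - 443) - 268) = -13*(-481) + ((-1/343 - 443) - 268) = 6253 + (-151950/343 - 268) = 6253 - 243874/343 = 1900905/343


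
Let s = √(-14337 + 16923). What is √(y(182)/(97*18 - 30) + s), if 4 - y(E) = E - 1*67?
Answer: √(-5291 + 81796*√2586)/286 ≈ 7.1266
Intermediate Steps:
y(E) = 71 - E (y(E) = 4 - (E - 1*67) = 4 - (E - 67) = 4 - (-67 + E) = 4 + (67 - E) = 71 - E)
s = √2586 ≈ 50.853
√(y(182)/(97*18 - 30) + s) = √((71 - 1*182)/(97*18 - 30) + √2586) = √((71 - 182)/(1746 - 30) + √2586) = √(-111/1716 + √2586) = √(-111*1/1716 + √2586) = √(-37/572 + √2586)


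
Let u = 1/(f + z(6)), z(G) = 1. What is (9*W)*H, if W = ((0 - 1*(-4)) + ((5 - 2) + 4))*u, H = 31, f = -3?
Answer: -3069/2 ≈ -1534.5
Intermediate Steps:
u = -½ (u = 1/(-3 + 1) = 1/(-2) = -½ ≈ -0.50000)
W = -11/2 (W = ((0 - 1*(-4)) + ((5 - 2) + 4))*(-½) = ((0 + 4) + (3 + 4))*(-½) = (4 + 7)*(-½) = 11*(-½) = -11/2 ≈ -5.5000)
(9*W)*H = (9*(-11/2))*31 = -99/2*31 = -3069/2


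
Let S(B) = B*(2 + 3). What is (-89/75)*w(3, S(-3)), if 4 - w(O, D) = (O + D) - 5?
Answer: -623/25 ≈ -24.920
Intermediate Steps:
S(B) = 5*B (S(B) = B*5 = 5*B)
w(O, D) = 9 - D - O (w(O, D) = 4 - ((O + D) - 5) = 4 - ((D + O) - 5) = 4 - (-5 + D + O) = 4 + (5 - D - O) = 9 - D - O)
(-89/75)*w(3, S(-3)) = (-89/75)*(9 - 5*(-3) - 1*3) = (-89*1/75)*(9 - 1*(-15) - 3) = -89*(9 + 15 - 3)/75 = -89/75*21 = -623/25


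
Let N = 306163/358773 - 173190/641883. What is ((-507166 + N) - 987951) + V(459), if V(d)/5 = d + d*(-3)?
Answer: -115122608299576718/76763429853 ≈ -1.4997e+6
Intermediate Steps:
N = 44794976353/76763429853 (N = 306163*(1/358773) - 173190*1/641883 = 306163/358773 - 57730/213961 = 44794976353/76763429853 ≈ 0.58355)
V(d) = -10*d (V(d) = 5*(d + d*(-3)) = 5*(d - 3*d) = 5*(-2*d) = -10*d)
((-507166 + N) - 987951) + V(459) = ((-507166 + 44794976353/76763429853) - 987951) - 10*459 = (-38931756869850245/76763429853 - 987951) - 4590 = -114770264156551448/76763429853 - 4590 = -115122608299576718/76763429853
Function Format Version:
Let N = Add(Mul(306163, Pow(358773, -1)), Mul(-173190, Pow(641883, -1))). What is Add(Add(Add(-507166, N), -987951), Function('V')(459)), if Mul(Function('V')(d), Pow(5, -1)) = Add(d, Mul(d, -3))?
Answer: Rational(-115122608299576718, 76763429853) ≈ -1.4997e+6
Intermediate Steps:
N = Rational(44794976353, 76763429853) (N = Add(Mul(306163, Rational(1, 358773)), Mul(-173190, Rational(1, 641883))) = Add(Rational(306163, 358773), Rational(-57730, 213961)) = Rational(44794976353, 76763429853) ≈ 0.58355)
Function('V')(d) = Mul(-10, d) (Function('V')(d) = Mul(5, Add(d, Mul(d, -3))) = Mul(5, Add(d, Mul(-3, d))) = Mul(5, Mul(-2, d)) = Mul(-10, d))
Add(Add(Add(-507166, N), -987951), Function('V')(459)) = Add(Add(Add(-507166, Rational(44794976353, 76763429853)), -987951), Mul(-10, 459)) = Add(Add(Rational(-38931756869850245, 76763429853), -987951), -4590) = Add(Rational(-114770264156551448, 76763429853), -4590) = Rational(-115122608299576718, 76763429853)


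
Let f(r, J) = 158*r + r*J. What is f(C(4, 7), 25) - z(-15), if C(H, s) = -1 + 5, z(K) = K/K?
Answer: 731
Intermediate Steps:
z(K) = 1
C(H, s) = 4
f(r, J) = 158*r + J*r
f(C(4, 7), 25) - z(-15) = 4*(158 + 25) - 1*1 = 4*183 - 1 = 732 - 1 = 731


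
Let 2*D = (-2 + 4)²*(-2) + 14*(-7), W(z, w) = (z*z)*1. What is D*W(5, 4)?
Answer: -1325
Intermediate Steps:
W(z, w) = z² (W(z, w) = z²*1 = z²)
D = -53 (D = ((-2 + 4)²*(-2) + 14*(-7))/2 = (2²*(-2) - 98)/2 = (4*(-2) - 98)/2 = (-8 - 98)/2 = (½)*(-106) = -53)
D*W(5, 4) = -53*5² = -53*25 = -1325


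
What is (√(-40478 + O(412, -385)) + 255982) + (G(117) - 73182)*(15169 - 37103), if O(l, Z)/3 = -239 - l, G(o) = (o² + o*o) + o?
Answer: 1002354640 + I*√42431 ≈ 1.0024e+9 + 205.99*I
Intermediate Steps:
G(o) = o + 2*o² (G(o) = (o² + o²) + o = 2*o² + o = o + 2*o²)
O(l, Z) = -717 - 3*l (O(l, Z) = 3*(-239 - l) = -717 - 3*l)
(√(-40478 + O(412, -385)) + 255982) + (G(117) - 73182)*(15169 - 37103) = (√(-40478 + (-717 - 3*412)) + 255982) + (117*(1 + 2*117) - 73182)*(15169 - 37103) = (√(-40478 + (-717 - 1236)) + 255982) + (117*(1 + 234) - 73182)*(-21934) = (√(-40478 - 1953) + 255982) + (117*235 - 73182)*(-21934) = (√(-42431) + 255982) + (27495 - 73182)*(-21934) = (I*√42431 + 255982) - 45687*(-21934) = (255982 + I*√42431) + 1002098658 = 1002354640 + I*√42431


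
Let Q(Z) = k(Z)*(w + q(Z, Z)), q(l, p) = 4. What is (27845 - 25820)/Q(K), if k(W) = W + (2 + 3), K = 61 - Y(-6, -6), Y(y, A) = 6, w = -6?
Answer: -135/8 ≈ -16.875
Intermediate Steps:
K = 55 (K = 61 - 1*6 = 61 - 6 = 55)
k(W) = 5 + W (k(W) = W + 5 = 5 + W)
Q(Z) = -10 - 2*Z (Q(Z) = (5 + Z)*(-6 + 4) = (5 + Z)*(-2) = -10 - 2*Z)
(27845 - 25820)/Q(K) = (27845 - 25820)/(-10 - 2*55) = 2025/(-10 - 110) = 2025/(-120) = 2025*(-1/120) = -135/8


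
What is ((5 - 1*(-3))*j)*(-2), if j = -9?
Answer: 144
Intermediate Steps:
((5 - 1*(-3))*j)*(-2) = ((5 - 1*(-3))*(-9))*(-2) = ((5 + 3)*(-9))*(-2) = (8*(-9))*(-2) = -72*(-2) = 144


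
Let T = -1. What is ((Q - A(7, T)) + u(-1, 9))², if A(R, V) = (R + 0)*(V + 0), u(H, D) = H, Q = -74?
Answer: 4624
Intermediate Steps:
A(R, V) = R*V
((Q - A(7, T)) + u(-1, 9))² = ((-74 - 7*(-1)) - 1)² = ((-74 - 1*(-7)) - 1)² = ((-74 + 7) - 1)² = (-67 - 1)² = (-68)² = 4624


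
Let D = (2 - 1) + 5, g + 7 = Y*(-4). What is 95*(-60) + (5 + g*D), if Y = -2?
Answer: -5689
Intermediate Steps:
g = 1 (g = -7 - 2*(-4) = -7 + 8 = 1)
D = 6 (D = 1 + 5 = 6)
95*(-60) + (5 + g*D) = 95*(-60) + (5 + 1*6) = -5700 + (5 + 6) = -5700 + 11 = -5689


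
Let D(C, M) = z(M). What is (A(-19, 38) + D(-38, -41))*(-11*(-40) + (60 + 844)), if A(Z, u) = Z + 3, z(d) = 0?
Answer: -21504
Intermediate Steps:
A(Z, u) = 3 + Z
D(C, M) = 0
(A(-19, 38) + D(-38, -41))*(-11*(-40) + (60 + 844)) = ((3 - 19) + 0)*(-11*(-40) + (60 + 844)) = (-16 + 0)*(440 + 904) = -16*1344 = -21504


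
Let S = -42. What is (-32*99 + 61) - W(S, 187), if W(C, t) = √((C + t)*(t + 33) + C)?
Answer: -3107 - √31858 ≈ -3285.5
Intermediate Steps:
W(C, t) = √(C + (33 + t)*(C + t)) (W(C, t) = √((C + t)*(33 + t) + C) = √((33 + t)*(C + t) + C) = √(C + (33 + t)*(C + t)))
(-32*99 + 61) - W(S, 187) = (-32*99 + 61) - √(187² + 33*187 + 34*(-42) - 42*187) = (-3168 + 61) - √(34969 + 6171 - 1428 - 7854) = -3107 - √31858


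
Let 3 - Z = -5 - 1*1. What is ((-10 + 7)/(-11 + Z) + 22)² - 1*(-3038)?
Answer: 14361/4 ≈ 3590.3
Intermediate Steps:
Z = 9 (Z = 3 - (-5 - 1*1) = 3 - (-5 - 1) = 3 - 1*(-6) = 3 + 6 = 9)
((-10 + 7)/(-11 + Z) + 22)² - 1*(-3038) = ((-10 + 7)/(-11 + 9) + 22)² - 1*(-3038) = (-3/(-2) + 22)² + 3038 = (-3*(-½) + 22)² + 3038 = (3/2 + 22)² + 3038 = (47/2)² + 3038 = 2209/4 + 3038 = 14361/4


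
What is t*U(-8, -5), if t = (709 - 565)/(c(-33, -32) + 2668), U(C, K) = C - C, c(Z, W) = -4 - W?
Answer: 0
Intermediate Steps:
U(C, K) = 0
t = 18/337 (t = (709 - 565)/((-4 - 1*(-32)) + 2668) = 144/((-4 + 32) + 2668) = 144/(28 + 2668) = 144/2696 = 144*(1/2696) = 18/337 ≈ 0.053412)
t*U(-8, -5) = (18/337)*0 = 0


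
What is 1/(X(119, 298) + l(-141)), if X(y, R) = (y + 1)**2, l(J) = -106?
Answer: 1/14294 ≈ 6.9959e-5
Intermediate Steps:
X(y, R) = (1 + y)**2
1/(X(119, 298) + l(-141)) = 1/((1 + 119)**2 - 106) = 1/(120**2 - 106) = 1/(14400 - 106) = 1/14294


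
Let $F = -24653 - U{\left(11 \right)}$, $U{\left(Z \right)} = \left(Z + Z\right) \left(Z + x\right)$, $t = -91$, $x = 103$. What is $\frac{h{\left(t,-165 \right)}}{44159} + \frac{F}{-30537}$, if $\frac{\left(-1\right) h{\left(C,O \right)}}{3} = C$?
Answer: $\frac{1207739200}{1348483383} \approx 0.89563$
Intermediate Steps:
$h{\left(C,O \right)} = - 3 C$
$U{\left(Z \right)} = 2 Z \left(103 + Z\right)$ ($U{\left(Z \right)} = \left(Z + Z\right) \left(Z + 103\right) = 2 Z \left(103 + Z\right)$)
$F = -27161$ ($F = -24653 - 2 \cdot 11 \left(103 + 11\right) = -24653 - 2 \cdot 11 \cdot 114 = -24653 - 2508 = -27161$)
$\frac{h{\left(t,-165 \right)}}{44159} + \frac{F}{-30537} = \frac{\left(-3\right) \left(-91\right)}{44159} - \frac{27161}{-30537} = 273 \cdot \frac{1}{44159} - - \frac{27161}{30537} = \frac{273}{44159} + \frac{27161}{30537} = \frac{1207739200}{1348483383}$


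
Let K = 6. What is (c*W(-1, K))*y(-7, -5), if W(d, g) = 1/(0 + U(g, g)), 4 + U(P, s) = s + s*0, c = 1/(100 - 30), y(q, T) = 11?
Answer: 11/140 ≈ 0.078571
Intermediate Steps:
c = 1/70 ≈ 0.014286
U(P, s) = -4 + s (U(P, s) = -4 + (s + s*0) = -4 + (s + 0) = -4 + s)
W(d, g) = 1/(-4 + g) (W(d, g) = 1/(0 + (-4 + g)) = 1/(-4 + g))
(c*W(-1, K))*y(-7, -5) = (1/(70*(-4 + 6)))*11 = ((1/70)/2)*11 = ((1/70)*(½))*11 = (1/140)*11 = 11/140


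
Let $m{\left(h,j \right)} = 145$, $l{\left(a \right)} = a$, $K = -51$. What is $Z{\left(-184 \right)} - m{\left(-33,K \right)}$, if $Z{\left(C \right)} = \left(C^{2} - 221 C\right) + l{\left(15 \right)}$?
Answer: $74390$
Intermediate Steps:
$Z{\left(C \right)} = 15 + C^{2} - 221 C$ ($Z{\left(C \right)} = \left(C^{2} - 221 C\right) + 15 = 15 + C^{2} - 221 C$)
$Z{\left(-184 \right)} - m{\left(-33,K \right)} = \left(15 + \left(-184\right)^{2} - -40664\right) - 145 = \left(15 + 33856 + 40664\right) - 145 = 74535 - 145 = 74390$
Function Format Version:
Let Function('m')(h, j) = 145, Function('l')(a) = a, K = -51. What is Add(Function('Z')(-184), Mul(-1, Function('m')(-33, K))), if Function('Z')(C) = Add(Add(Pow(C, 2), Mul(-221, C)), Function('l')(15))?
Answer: 74390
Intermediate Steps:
Function('Z')(C) = Add(15, Pow(C, 2), Mul(-221, C)) (Function('Z')(C) = Add(Add(Pow(C, 2), Mul(-221, C)), 15) = Add(15, Pow(C, 2), Mul(-221, C)))
Add(Function('Z')(-184), Mul(-1, Function('m')(-33, K))) = Add(Add(15, Pow(-184, 2), Mul(-221, -184)), Mul(-1, 145)) = Add(Add(15, 33856, 40664), -145) = Add(74535, -145) = 74390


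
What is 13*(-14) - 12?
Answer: -194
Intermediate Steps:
13*(-14) - 12 = -182 - 12 = -194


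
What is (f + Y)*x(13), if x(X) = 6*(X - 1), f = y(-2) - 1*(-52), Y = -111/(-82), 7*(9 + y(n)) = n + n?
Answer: 904716/287 ≈ 3152.3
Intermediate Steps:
y(n) = -9 + 2*n/7 (y(n) = -9 + (n + n)/7 = -9 + (2*n)/7 = -9 + 2*n/7)
Y = 111/82 (Y = -111*(-1/82) = 111/82 ≈ 1.3537)
f = 297/7 (f = (-9 + (2/7)*(-2)) - 1*(-52) = (-9 - 4/7) + 52 = -67/7 + 52 = 297/7 ≈ 42.429)
x(X) = -6 + 6*X (x(X) = 6*(-1 + X) = -6 + 6*X)
(f + Y)*x(13) = (297/7 + 111/82)*(-6 + 6*13) = 25131*(-6 + 78)/574 = (25131/574)*72 = 904716/287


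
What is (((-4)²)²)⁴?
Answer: 4294967296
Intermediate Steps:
(((-4)²)²)⁴ = (16²)⁴ = 256⁴ = 4294967296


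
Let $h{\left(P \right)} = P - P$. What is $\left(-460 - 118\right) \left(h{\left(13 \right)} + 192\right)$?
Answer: $-110976$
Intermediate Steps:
$h{\left(P \right)} = 0$
$\left(-460 - 118\right) \left(h{\left(13 \right)} + 192\right) = \left(-460 - 118\right) \left(0 + 192\right) = \left(-578\right) 192 = -110976$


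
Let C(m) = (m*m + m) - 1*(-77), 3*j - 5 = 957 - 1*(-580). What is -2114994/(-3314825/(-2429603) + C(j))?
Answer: -2569297883691/321665302193 ≈ -7.9875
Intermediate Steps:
j = 514 (j = 5/3 + (957 - 1*(-580))/3 = 5/3 + (957 + 580)/3 = 5/3 + (⅓)*1537 = 5/3 + 1537/3 = 514)
C(m) = 77 + m + m² (C(m) = (m² + m) + 77 = (m + m²) + 77 = 77 + m + m²)
-2114994/(-3314825/(-2429603) + C(j)) = -2114994/(-3314825/(-2429603) + (77 + 514 + 514²)) = -2114994/(-3314825*(-1/2429603) + (77 + 514 + 264196)) = -2114994/(3314825/2429603 + 264787) = -2114994/643330604386/2429603 = -2114994*2429603/643330604386 = -2569297883691/321665302193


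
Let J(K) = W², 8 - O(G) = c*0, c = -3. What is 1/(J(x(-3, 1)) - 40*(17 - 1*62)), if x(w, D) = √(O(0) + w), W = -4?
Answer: 1/1816 ≈ 0.00055066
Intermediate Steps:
O(G) = 8 (O(G) = 8 - (-3)*0 = 8 - 1*0 = 8 + 0 = 8)
x(w, D) = √(8 + w)
J(K) = 16 (J(K) = (-4)² = 16)
1/(J(x(-3, 1)) - 40*(17 - 1*62)) = 1/(16 - 40*(17 - 1*62)) = 1/(16 - 40*(17 - 62)) = 1/(16 - 40*(-45)) = 1/(16 + 1800) = 1/1816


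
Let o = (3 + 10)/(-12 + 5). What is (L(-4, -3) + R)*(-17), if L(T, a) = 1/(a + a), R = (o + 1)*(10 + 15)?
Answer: 15419/42 ≈ 367.12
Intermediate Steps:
o = -13/7 (o = 13/(-7) = 13*(-⅐) = -13/7 ≈ -1.8571)
R = -150/7 (R = (-13/7 + 1)*(10 + 15) = -6/7*25 = -150/7 ≈ -21.429)
L(T, a) = 1/(2*a)
(L(-4, -3) + R)*(-17) = ((½)/(-3) - 150/7)*(-17) = ((½)*(-⅓) - 150/7)*(-17) = (-⅙ - 150/7)*(-17) = -907/42*(-17) = 15419/42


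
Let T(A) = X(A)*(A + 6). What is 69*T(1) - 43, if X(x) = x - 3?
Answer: -1009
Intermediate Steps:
X(x) = -3 + x
T(A) = (-3 + A)*(6 + A) (T(A) = (-3 + A)*(A + 6) = (-3 + A)*(6 + A))
69*T(1) - 43 = 69*((-3 + 1)*(6 + 1)) - 43 = 69*(-2*7) - 43 = 69*(-14) - 43 = -966 - 43 = -1009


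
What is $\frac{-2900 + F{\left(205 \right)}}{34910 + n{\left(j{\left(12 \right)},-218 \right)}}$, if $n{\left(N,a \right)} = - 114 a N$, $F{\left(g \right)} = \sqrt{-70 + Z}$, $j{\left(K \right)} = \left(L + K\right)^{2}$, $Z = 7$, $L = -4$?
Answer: $- \frac{1450}{812719} + \frac{3 i \sqrt{7}}{1625438} \approx -0.0017841 + 4.8831 \cdot 10^{-6} i$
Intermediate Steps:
$j{\left(K \right)} = \left(-4 + K\right)^{2}$
$F{\left(g \right)} = 3 i \sqrt{7}$ ($F{\left(g \right)} = \sqrt{-70 + 7} = \sqrt{-63} = 3 i \sqrt{7}$)
$n{\left(N,a \right)} = - 114 N a$
$\frac{-2900 + F{\left(205 \right)}}{34910 + n{\left(j{\left(12 \right)},-218 \right)}} = \frac{-2900 + 3 i \sqrt{7}}{34910 - 114 \left(-4 + 12\right)^{2} \left(-218\right)} = \frac{-2900 + 3 i \sqrt{7}}{34910 - 114 \cdot 8^{2} \left(-218\right)} = \frac{-2900 + 3 i \sqrt{7}}{34910 - 7296 \left(-218\right)} = \frac{-2900 + 3 i \sqrt{7}}{34910 + 1590528} = \frac{-2900 + 3 i \sqrt{7}}{1625438} = \left(-2900 + 3 i \sqrt{7}\right) \frac{1}{1625438} = - \frac{1450}{812719} + \frac{3 i \sqrt{7}}{1625438}$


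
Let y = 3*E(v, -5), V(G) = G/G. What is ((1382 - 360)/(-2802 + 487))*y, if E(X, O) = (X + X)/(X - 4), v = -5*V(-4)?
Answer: -2044/1389 ≈ -1.4716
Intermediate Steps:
V(G) = 1
v = -5 (v = -5*1 = -5)
E(X, O) = 2*X/(-4 + X) (E(X, O) = (2*X)/(-4 + X) = 2*X/(-4 + X))
y = 10/3 (y = 3*(2*(-5)/(-4 - 5)) = 3*(2*(-5)/(-9)) = 3*(2*(-5)*(-1/9)) = 3*(10/9) = 10/3 ≈ 3.3333)
((1382 - 360)/(-2802 + 487))*y = ((1382 - 360)/(-2802 + 487))*(10/3) = (1022/(-2315))*(10/3) = (1022*(-1/2315))*(10/3) = -1022/2315*10/3 = -2044/1389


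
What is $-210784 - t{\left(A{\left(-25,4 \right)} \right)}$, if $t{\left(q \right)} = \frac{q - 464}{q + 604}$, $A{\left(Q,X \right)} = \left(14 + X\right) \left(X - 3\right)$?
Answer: $- \frac{65553601}{311} \approx -2.1078 \cdot 10^{5}$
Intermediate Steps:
$A{\left(Q,X \right)} = \left(-3 + X\right) \left(14 + X\right)$ ($A{\left(Q,X \right)} = \left(14 + X\right) \left(-3 + X\right) = \left(-3 + X\right) \left(14 + X\right)$)
$t{\left(q \right)} = \frac{-464 + q}{604 + q}$
$-210784 - t{\left(A{\left(-25,4 \right)} \right)} = -210784 - \frac{-464 + \left(-42 + 4^{2} + 11 \cdot 4\right)}{604 + \left(-42 + 4^{2} + 11 \cdot 4\right)} = -210784 - \frac{-464 + \left(-42 + 16 + 44\right)}{604 + \left(-42 + 16 + 44\right)} = -210784 - \frac{-464 + 18}{604 + 18} = -210784 - \frac{1}{622} \left(-446\right) = -210784 - - \frac{223}{311} = -210784 + \frac{223}{311} = - \frac{65553601}{311}$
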